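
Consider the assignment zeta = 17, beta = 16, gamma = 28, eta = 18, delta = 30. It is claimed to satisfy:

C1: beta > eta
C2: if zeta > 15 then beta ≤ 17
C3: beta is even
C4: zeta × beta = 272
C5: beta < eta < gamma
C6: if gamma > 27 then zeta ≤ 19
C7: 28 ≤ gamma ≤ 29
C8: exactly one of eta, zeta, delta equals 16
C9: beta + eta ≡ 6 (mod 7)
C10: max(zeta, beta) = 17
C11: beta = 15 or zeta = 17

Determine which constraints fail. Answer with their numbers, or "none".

The assignment fails constraints 1 and 8.

C1: beta = 16, eta = 18; 16 ≤ 18 (want >)  no
C2: zeta = 17 > 15, so we need beta ≤ 17; beta = 16 ≤ 17  yes
C3: beta = 16 is even  yes
C4: zeta × beta = 17 × 16 = 272  yes
C5: values 16 < 18 < 28  yes
C6: gamma = 28 > 27, so we need zeta ≤ 19; zeta = 17 ≤ 19  yes
C7: gamma = 28 lies in [28, 29]  yes
C8: eta=18, zeta=17, delta=30; 0 of them equal 16, not exactly one  no
C9: beta + eta = 34; 34 mod 7 = 6  yes
C10: max(17, 16) = 17  yes
C11: beta = 16 ≠ 15, but zeta = 17 = 17 (second disjunct)  yes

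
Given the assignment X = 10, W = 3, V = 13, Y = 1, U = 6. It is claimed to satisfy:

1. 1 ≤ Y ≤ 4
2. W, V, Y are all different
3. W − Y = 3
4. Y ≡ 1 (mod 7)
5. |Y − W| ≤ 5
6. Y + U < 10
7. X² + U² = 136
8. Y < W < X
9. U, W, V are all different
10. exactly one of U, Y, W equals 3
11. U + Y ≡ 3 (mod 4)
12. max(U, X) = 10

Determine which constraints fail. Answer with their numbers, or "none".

Constraint 3 does not hold.

1. Y = 1 lies in [1, 4] — satisfied.
2. values 3, 13, 1 are pairwise distinct — satisfied.
3. W − Y = 3 − 1 = 2, not 3 — violated.
4. 1 mod 7 = 1 — satisfied.
5. |1 − 3| = 2; 2 ≤ 5 — satisfied.
6. Y + U = 1 + 6 = 7; 7 < 10 — satisfied.
7. X² + U² = 10² + 6² = 100 + 36 = 136 — satisfied.
8. values 1 < 3 < 10 — satisfied.
9. values 6, 3, 13 are pairwise distinct — satisfied.
10. U=6, Y=1, W=3; 1 of them equals 3 — satisfied.
11. U + Y = 7; 7 mod 4 = 3 — satisfied.
12. max(6, 10) = 10 — satisfied.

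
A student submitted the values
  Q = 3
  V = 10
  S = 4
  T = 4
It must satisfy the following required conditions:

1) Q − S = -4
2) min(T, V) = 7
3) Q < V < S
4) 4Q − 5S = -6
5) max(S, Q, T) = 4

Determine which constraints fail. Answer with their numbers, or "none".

No — constraints 1, 2, 3, and 4 are not satisfied.

1) Q − S = 3 − 4 = -1, not -4 — violated.
2) min(4, 10) = 4, not 7 — violated.
3) values 3, 10, 4; V = 10 is not < S = 4 — violated.
4) 4Q − 5S = 4(3) − 5(4) = -8, not -6 — violated.
5) max(4, 3, 4) = 4 — satisfied.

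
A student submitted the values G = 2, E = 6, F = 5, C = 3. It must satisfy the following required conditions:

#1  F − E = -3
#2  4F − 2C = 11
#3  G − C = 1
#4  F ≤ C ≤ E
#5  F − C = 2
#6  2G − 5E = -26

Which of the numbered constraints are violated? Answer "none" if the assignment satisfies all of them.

#1 F − E = 5 − 6 = -1, not -3  false
#2 4F − 2C = 4(5) − 2(3) = 14, not 11  false
#3 G − C = 2 − 3 = -1, not 1  false
#4 values 5, 3, 6; F = 5 is not ≤ C = 3  false
#5 F − C = 5 − 3 = 2  true
#6 2G − 5E = 2(2) − 5(6) = -26  true

Constraints 1, 2, 3, and 4 are violated.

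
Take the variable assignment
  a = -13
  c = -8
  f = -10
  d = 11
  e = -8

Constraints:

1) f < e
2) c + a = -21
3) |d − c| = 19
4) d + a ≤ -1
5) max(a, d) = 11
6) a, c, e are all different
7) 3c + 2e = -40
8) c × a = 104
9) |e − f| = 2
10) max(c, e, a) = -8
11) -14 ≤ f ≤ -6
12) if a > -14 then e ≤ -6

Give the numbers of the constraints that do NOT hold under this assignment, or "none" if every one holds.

1) f = -10, e = -8; -10 < -8  ✔
2) c + a = -8 + (-13) = -21  ✔
3) |11 − (-8)| = 19  ✔
4) d + a = 11 + (-13) = -2; -2 ≤ -1  ✔
5) max(-13, 11) = 11  ✔
6) c = e = -8, not all different  ✘
7) 3c + 2e = 3(-8) + 2(-8) = -40  ✔
8) c × a = -8 × (-13) = 104  ✔
9) |-8 − (-10)| = 2  ✔
10) max(-8, -8, -13) = -8  ✔
11) f = -10 lies in [-14, -6]  ✔
12) a = -13 > -14, so we need e ≤ -6; e = -8 ≤ -6  ✔

No — constraint 6 is not satisfied.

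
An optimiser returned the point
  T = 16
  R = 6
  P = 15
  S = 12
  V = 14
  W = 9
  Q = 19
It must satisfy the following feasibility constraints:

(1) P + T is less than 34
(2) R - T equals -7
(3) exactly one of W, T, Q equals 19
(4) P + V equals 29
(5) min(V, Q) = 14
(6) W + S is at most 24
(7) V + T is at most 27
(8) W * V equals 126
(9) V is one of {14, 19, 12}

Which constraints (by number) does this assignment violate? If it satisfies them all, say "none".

Constraints 2 and 7 do not hold.

(1) P + T = 15 + 16 = 31; 31 < 34  true
(2) R - T = 6 - 16 = -10, not -7  false
(3) W=9, T=16, Q=19; 1 of them equals 19  true
(4) P + V = 15 + 14 = 29  true
(5) min(14, 19) = 14  true
(6) W + S = 9 + 12 = 21; 21 ≤ 24  true
(7) V + T = 14 + 16 = 30; 30 > 27, bound 27 not met  false
(8) W * V = 9 * 14 = 126  true
(9) V = 14 is in {14, 19, 12}  true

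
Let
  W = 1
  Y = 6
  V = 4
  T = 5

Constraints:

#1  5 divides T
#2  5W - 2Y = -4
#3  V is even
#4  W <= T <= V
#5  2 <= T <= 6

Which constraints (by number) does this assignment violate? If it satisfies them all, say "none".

Violated: 2 and 4.

#1 5 / 5 = 1, so 5 divides 5 — OK.
#2 5W - 2Y = 5(1) - 2(6) = -7, not -4 — violated.
#3 V = 4 is even — OK.
#4 values 1, 5, 4; T = 5 is not <= V = 4 — violated.
#5 T = 5 lies in [2, 6] — OK.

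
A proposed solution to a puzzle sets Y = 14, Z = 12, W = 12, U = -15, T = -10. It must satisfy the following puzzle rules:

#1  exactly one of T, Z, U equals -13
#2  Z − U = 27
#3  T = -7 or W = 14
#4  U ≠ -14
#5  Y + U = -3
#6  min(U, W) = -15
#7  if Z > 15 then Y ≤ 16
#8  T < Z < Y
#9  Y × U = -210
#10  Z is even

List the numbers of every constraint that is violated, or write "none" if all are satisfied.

#1 T=-10, Z=12, U=-15; 0 of them equal -13, not exactly one  FAIL
#2 Z − U = 12 − (-15) = 27  OK
#3 T = -10 ≠ -7 and W = 12 ≠ 14; both disjuncts false  FAIL
#4 U = -15, and -15 ≠ -14  OK
#5 Y + U = 14 + (-15) = -1, not -3  FAIL
#6 min(-15, 12) = -15  OK
#7 Z = 12, not > 15; antecedent false, conditional vacuously true  OK
#8 values -10 < 12 < 14  OK
#9 Y × U = 14 × (-15) = -210  OK
#10 Z = 12 is even  OK

Constraints 1, 3, 5 do not hold.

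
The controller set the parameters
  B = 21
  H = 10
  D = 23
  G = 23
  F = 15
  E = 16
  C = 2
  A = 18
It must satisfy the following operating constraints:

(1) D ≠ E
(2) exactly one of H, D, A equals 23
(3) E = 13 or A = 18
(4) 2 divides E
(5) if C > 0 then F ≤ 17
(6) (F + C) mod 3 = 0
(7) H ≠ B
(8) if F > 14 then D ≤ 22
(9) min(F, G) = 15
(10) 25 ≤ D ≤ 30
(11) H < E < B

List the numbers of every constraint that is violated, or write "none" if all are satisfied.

The assignment fails constraints 6, 8, 10.

(1) D = 23, E = 16; distinct — holds.
(2) H=10, D=23, A=18; 1 of them equals 23 — holds.
(3) E = 16 ≠ 13, but A = 18 = 18 (second disjunct) — holds.
(4) 16 / 2 = 8, so 2 divides 16 — holds.
(5) C = 2 > 0, so we need F ≤ 17; F = 15 ≤ 17 — holds.
(6) F + C = 17; 17 mod 3 = 2, not 0 — fails.
(7) H = 10, B = 21; distinct — holds.
(8) F = 15 > 14, so we need D ≤ 22; but D = 23 > 22 — fails.
(9) min(15, 23) = 15 — holds.
(10) D = 23 is outside [25, 30] — fails.
(11) values 10 < 16 < 21 — holds.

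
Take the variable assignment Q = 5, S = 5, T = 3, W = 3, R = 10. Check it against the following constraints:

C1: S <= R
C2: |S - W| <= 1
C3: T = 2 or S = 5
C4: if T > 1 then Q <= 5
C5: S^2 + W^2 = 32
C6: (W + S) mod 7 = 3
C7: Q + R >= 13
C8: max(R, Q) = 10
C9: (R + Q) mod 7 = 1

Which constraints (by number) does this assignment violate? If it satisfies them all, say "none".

No — constraints 2, 5, and 6 are not satisfied.

C1: S = 5, R = 10; 5 ≤ 10  OK
C2: |5 - 3| = 2; 2 > 1, exceeds bound 1  FAIL
C3: T = 3 ≠ 2, but S = 5 = 5 (second disjunct)  OK
C4: T = 3 > 1, so we need Q ≤ 5; Q = 5 ≤ 5  OK
C5: S^2 + W^2 = 5^2 + 3^2 = 25 + 9 = 34, not 32  FAIL
C6: W + S = 8; 8 mod 7 = 1, not 3  FAIL
C7: Q + R = 5 + 10 = 15; 15 ≥ 13  OK
C8: max(10, 5) = 10  OK
C9: R + Q = 15; 15 mod 7 = 1  OK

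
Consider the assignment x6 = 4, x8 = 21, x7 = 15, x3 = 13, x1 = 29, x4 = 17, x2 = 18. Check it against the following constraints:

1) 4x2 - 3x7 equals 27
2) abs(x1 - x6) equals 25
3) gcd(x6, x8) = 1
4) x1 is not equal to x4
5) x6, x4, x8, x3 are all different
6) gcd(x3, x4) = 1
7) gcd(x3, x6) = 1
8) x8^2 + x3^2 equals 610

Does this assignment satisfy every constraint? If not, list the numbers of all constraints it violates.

Yes — all constraints hold.

1) 4x2 - 3x7 = 4(18) - 3(15) = 27 — satisfied.
2) abs(29 - 4) = 25 — satisfied.
3) gcd(4, 21) = 1 — satisfied.
4) x1 = 29, x4 = 17; distinct — satisfied.
5) values 4, 17, 21, 13 are pairwise distinct — satisfied.
6) gcd(13, 17) = 1 — satisfied.
7) gcd(13, 4) = 1 — satisfied.
8) x8^2 + x3^2 = 21^2 + 13^2 = 441 + 169 = 610 — satisfied.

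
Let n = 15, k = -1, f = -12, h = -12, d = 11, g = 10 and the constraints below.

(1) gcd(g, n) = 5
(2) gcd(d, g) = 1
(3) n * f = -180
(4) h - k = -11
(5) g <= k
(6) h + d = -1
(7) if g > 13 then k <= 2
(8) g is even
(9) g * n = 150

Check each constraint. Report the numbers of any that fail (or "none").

(1) gcd(10, 15) = 5 — OK.
(2) gcd(11, 10) = 1 — OK.
(3) n * f = 15 * (-12) = -180 — OK.
(4) h - k = -12 - (-1) = -11 — OK.
(5) g = 10, k = -1; 10 > -1 (want ≤) — violated.
(6) h + d = -12 + 11 = -1 — OK.
(7) g = 10, not > 13; antecedent false, conditional vacuously true — OK.
(8) g = 10 is even — OK.
(9) g * n = 10 * 15 = 150 — OK.

The assignment fails constraint 5.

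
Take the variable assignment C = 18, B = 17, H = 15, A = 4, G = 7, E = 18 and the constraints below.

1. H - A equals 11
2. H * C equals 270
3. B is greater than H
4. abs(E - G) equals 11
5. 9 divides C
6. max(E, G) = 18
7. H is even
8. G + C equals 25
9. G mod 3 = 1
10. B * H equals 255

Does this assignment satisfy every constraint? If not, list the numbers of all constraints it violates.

Constraint 7 is violated.

1. H - A = 15 - 4 = 11 — holds.
2. H * C = 15 * 18 = 270 — holds.
3. B = 17, H = 15; 17 > 15 — holds.
4. abs(18 - 7) = 11 — holds.
5. 18 / 9 = 2, so 9 divides 18 — holds.
6. max(18, 7) = 18 — holds.
7. H = 15 is odd — fails.
8. G + C = 7 + 18 = 25 — holds.
9. 7 mod 3 = 1 — holds.
10. B * H = 17 * 15 = 255 — holds.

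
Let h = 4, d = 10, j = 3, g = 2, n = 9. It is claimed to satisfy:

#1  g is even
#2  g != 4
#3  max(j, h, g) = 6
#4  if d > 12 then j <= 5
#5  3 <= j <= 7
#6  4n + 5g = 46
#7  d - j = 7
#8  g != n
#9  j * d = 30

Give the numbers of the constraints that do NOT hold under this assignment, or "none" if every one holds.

Constraint 3 is violated.

#1 g = 2 is even — satisfied.
#2 g = 2, and 2 ≠ 4 — satisfied.
#3 max(3, 4, 2) = 4, not 6 — violated.
#4 d = 10, not > 12; antecedent false, conditional vacuously true — satisfied.
#5 j = 3 lies in [3, 7] — satisfied.
#6 4n + 5g = 4(9) + 5(2) = 46 — satisfied.
#7 d - j = 10 - 3 = 7 — satisfied.
#8 g = 2, n = 9; distinct — satisfied.
#9 j * d = 3 * 10 = 30 — satisfied.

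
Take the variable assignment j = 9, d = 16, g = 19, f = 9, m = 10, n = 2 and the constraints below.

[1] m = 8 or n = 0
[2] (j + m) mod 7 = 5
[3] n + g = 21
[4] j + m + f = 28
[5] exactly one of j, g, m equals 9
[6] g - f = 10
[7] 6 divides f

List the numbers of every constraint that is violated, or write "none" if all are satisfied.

[1] m = 10 ≠ 8 and n = 2 ≠ 0; both disjuncts false — does not hold.
[2] j + m = 19; 19 mod 7 = 5 — holds.
[3] n + g = 2 + 19 = 21 — holds.
[4] j + m + f = 9 + 10 + 9 = 28 — holds.
[5] j=9, g=19, m=10; 1 of them equals 9 — holds.
[6] g - f = 19 - 9 = 10 — holds.
[7] 9 = 6*1 + 3, so 6 does not divide 9 — does not hold.

Violated: 1 and 7.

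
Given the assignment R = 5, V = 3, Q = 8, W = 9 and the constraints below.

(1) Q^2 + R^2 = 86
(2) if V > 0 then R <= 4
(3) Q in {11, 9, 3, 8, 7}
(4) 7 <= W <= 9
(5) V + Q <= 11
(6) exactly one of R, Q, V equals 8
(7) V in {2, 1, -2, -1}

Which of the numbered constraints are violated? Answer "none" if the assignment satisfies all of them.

Violated: 1, 2, and 7.

(1) Q^2 + R^2 = 8^2 + 5^2 = 64 + 25 = 89, not 86  false
(2) V = 3 > 0, so we need R ≤ 4; but R = 5 > 4  false
(3) Q = 8 is in {11, 9, 3, 8, 7}  true
(4) W = 9 lies in [7, 9]  true
(5) V + Q = 3 + 8 = 11; 11 ≤ 11  true
(6) R=5, Q=8, V=3; 1 of them equals 8  true
(7) V = 3 is not in {2, 1, -2, -1}  false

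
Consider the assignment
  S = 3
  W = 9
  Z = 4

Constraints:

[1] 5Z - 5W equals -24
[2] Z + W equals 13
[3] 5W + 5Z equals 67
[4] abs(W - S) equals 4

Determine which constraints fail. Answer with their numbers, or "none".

The assignment fails constraints 1, 3, 4.

[1] 5Z - 5W = 5(4) - 5(9) = -25, not -24  ✘
[2] Z + W = 4 + 9 = 13  ✔
[3] 5W + 5Z = 5(9) + 5(4) = 65, not 67  ✘
[4] abs(9 - 3) = 6, not 4  ✘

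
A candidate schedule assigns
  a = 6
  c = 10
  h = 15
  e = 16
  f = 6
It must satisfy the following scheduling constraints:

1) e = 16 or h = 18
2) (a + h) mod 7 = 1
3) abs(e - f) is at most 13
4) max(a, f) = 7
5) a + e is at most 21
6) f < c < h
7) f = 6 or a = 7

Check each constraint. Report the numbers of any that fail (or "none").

Constraints 2, 4, 5 do not hold.

1) e = 16 = 16 (first disjunct) — holds.
2) a + h = 21; 21 mod 7 = 0, not 1 — does not hold.
3) abs(16 - 6) = 10; 10 ≤ 13 — holds.
4) max(6, 6) = 6, not 7 — does not hold.
5) a + e = 6 + 16 = 22; 22 > 21, bound 21 not met — does not hold.
6) values 6 < 10 < 15 — holds.
7) f = 6 = 6 (first disjunct) — holds.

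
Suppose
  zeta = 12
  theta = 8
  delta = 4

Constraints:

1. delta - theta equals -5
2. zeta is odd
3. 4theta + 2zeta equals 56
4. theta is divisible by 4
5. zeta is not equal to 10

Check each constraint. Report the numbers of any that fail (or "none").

No — constraints 1 and 2 are not satisfied.

1. delta - theta = 4 - 8 = -4, not -5 — does not hold.
2. zeta = 12 is even — does not hold.
3. 4theta + 2zeta = 4(8) + 2(12) = 56 — holds.
4. 8 / 4 = 2, so 4 divides 8 — holds.
5. zeta = 12, and 12 ≠ 10 — holds.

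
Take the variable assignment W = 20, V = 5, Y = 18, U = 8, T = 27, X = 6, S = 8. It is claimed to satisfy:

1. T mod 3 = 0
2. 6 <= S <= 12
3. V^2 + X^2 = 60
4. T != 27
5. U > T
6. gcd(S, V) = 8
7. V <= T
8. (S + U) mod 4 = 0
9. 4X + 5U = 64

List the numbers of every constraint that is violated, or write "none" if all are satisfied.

1. 27 mod 3 = 0 — satisfied.
2. S = 8 lies in [6, 12] — satisfied.
3. V^2 + X^2 = 5^2 + 6^2 = 25 + 36 = 61, not 60 — violated.
4. T = 27, but 27 is required to differ — violated.
5. U = 8, T = 27; 8 ≤ 27 (want >) — violated.
6. gcd(8, 5) = 1, not 8 — violated.
7. V = 5, T = 27; 5 ≤ 27 — satisfied.
8. S + U = 16; 16 mod 4 = 0 — satisfied.
9. 4X + 5U = 4(6) + 5(8) = 64 — satisfied.

No — constraints 3, 4, 5, and 6 are not satisfied.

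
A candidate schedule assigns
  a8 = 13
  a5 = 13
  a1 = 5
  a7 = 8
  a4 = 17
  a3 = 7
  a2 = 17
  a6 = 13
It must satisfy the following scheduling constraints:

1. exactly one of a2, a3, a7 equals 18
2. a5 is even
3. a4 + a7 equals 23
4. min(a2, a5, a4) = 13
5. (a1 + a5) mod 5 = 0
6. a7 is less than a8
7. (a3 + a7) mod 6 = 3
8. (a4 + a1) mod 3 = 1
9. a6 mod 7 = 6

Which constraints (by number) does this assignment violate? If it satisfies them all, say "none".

1. a2=17, a3=7, a7=8; 0 of them equal 18, not exactly one — violated.
2. a5 = 13 is odd — violated.
3. a4 + a7 = 17 + 8 = 25, not 23 — violated.
4. min(17, 13, 17) = 13 — OK.
5. a1 + a5 = 18; 18 mod 5 = 3, not 0 — violated.
6. a7 = 8, a8 = 13; 8 < 13 — OK.
7. a3 + a7 = 15; 15 mod 6 = 3 — OK.
8. a4 + a1 = 22; 22 mod 3 = 1 — OK.
9. 13 mod 7 = 6 — OK.

Violated: 1, 2, 3, 5.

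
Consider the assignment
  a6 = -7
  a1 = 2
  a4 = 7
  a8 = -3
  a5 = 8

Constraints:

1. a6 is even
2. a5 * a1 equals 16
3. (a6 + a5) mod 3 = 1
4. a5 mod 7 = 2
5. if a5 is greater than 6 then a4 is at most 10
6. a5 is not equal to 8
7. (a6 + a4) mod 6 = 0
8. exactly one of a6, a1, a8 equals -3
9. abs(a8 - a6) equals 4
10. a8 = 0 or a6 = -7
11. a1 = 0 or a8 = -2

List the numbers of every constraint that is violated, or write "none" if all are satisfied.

Violated: 1, 4, 6, and 11.

1. a6 = -7 is odd — violated.
2. a5 * a1 = 8 * 2 = 16 — OK.
3. a6 + a5 = 1; 1 mod 3 = 1 — OK.
4. 8 mod 7 = 1, not 2 — violated.
5. a5 = 8 > 6, so we need a4 ≤ 10; a4 = 7 ≤ 10 — OK.
6. a5 = 8, but 8 is required to differ — violated.
7. a6 + a4 = 0; 0 mod 6 = 0 — OK.
8. a6=-7, a1=2, a8=-3; 1 of them equals -3 — OK.
9. abs(-3 - (-7)) = 4 — OK.
10. a8 = -3 ≠ 0, but a6 = -7 = -7 (second disjunct) — OK.
11. a1 = 2 ≠ 0 and a8 = -3 ≠ -2; both disjuncts false — violated.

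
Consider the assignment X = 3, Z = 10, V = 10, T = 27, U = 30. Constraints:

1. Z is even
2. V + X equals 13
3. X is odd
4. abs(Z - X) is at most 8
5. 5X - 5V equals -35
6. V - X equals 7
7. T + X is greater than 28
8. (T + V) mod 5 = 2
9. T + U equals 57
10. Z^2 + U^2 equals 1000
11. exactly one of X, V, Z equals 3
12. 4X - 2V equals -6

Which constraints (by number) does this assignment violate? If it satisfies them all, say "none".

Constraint 12 does not hold.

1. Z = 10 is even  yes
2. V + X = 10 + 3 = 13  yes
3. X = 3 is odd  yes
4. abs(10 - 3) = 7; 7 ≤ 8  yes
5. 5X - 5V = 5(3) - 5(10) = -35  yes
6. V - X = 10 - 3 = 7  yes
7. T + X = 27 + 3 = 30; 30 > 28  yes
8. T + V = 37; 37 mod 5 = 2  yes
9. T + U = 27 + 30 = 57  yes
10. Z^2 + U^2 = 10^2 + 30^2 = 100 + 900 = 1000  yes
11. X=3, V=10, Z=10; 1 of them equals 3  yes
12. 4X - 2V = 4(3) - 2(10) = -8, not -6  no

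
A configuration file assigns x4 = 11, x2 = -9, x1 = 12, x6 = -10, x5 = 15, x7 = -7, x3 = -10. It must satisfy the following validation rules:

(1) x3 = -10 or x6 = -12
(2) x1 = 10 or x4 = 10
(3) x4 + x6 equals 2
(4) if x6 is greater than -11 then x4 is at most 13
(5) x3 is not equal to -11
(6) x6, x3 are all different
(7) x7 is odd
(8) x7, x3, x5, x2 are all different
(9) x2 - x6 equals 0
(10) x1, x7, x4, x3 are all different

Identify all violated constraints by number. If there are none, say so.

(1) x3 = -10 = -10 (first disjunct) — holds.
(2) x1 = 12 ≠ 10 and x4 = 11 ≠ 10; both disjuncts false — does not hold.
(3) x4 + x6 = 11 + (-10) = 1, not 2 — does not hold.
(4) x6 = -10 > -11, so we need x4 ≤ 13; x4 = 11 ≤ 13 — holds.
(5) x3 = -10, and -10 ≠ -11 — holds.
(6) x6 = x3 = -10, not all different — does not hold.
(7) x7 = -7 is odd — holds.
(8) values -7, -10, 15, -9 are pairwise distinct — holds.
(9) x2 - x6 = -9 - (-10) = 1, not 0 — does not hold.
(10) values 12, -7, 11, -10 are pairwise distinct — holds.

No — constraints 2, 3, 6, and 9 are not satisfied.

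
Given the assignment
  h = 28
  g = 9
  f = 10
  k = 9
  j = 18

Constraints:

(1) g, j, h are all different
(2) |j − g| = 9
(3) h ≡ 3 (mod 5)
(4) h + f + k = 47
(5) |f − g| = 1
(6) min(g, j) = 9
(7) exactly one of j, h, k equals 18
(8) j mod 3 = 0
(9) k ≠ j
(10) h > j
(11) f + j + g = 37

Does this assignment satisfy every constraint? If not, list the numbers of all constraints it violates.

All constraints are satisfied.

(1) values 9, 18, 28 are pairwise distinct  yes
(2) |18 − 9| = 9  yes
(3) 28 mod 5 = 3  yes
(4) h + f + k = 28 + 10 + 9 = 47  yes
(5) |10 − 9| = 1  yes
(6) min(9, 18) = 9  yes
(7) j=18, h=28, k=9; 1 of them equals 18  yes
(8) 18 mod 3 = 0  yes
(9) k = 9, j = 18; distinct  yes
(10) h = 28, j = 18; 28 > 18  yes
(11) f + j + g = 10 + 18 + 9 = 37  yes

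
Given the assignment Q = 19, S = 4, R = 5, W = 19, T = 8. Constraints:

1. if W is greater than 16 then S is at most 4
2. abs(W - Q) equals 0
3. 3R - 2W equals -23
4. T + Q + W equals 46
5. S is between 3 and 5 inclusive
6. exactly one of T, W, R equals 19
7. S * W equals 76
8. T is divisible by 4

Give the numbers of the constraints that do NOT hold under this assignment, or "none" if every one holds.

1. W = 19 > 16, so we need S ≤ 4; S = 4 ≤ 4  ✓
2. abs(19 - 19) = 0  ✓
3. 3R - 2W = 3(5) - 2(19) = -23  ✓
4. T + Q + W = 8 + 19 + 19 = 46  ✓
5. S = 4 lies in [3, 5]  ✓
6. T=8, W=19, R=5; 1 of them equals 19  ✓
7. S * W = 4 * 19 = 76  ✓
8. 8 / 4 = 2, so 4 divides 8  ✓

No violations.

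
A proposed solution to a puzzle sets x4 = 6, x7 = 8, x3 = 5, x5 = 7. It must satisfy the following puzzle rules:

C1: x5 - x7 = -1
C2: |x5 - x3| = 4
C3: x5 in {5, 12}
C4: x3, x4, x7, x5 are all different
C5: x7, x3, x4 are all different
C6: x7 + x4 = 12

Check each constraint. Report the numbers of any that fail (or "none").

C1: x5 - x7 = 7 - 8 = -1  yes
C2: |7 - 5| = 2, not 4  no
C3: x5 = 7 is not in {5, 12}  no
C4: values 5, 6, 8, 7 are pairwise distinct  yes
C5: values 8, 5, 6 are pairwise distinct  yes
C6: x7 + x4 = 8 + 6 = 14, not 12  no

Constraints 2, 3, 6 do not hold.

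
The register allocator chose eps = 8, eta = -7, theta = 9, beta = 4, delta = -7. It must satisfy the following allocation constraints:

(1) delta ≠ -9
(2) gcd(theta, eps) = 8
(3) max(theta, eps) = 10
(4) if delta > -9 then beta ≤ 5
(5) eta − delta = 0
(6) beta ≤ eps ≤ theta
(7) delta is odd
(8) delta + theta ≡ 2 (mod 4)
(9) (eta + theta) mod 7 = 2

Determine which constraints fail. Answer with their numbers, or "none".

(1) delta = -7, and -7 ≠ -9 — OK.
(2) gcd(9, 8) = 1, not 8 — violated.
(3) max(9, 8) = 9, not 10 — violated.
(4) delta = -7 > -9, so we need beta ≤ 5; beta = 4 ≤ 5 — OK.
(5) eta − delta = -7 − (-7) = 0 — OK.
(6) values 4 ≤ 8 ≤ 9 — OK.
(7) delta = -7 is odd — OK.
(8) delta + theta = 2; 2 mod 4 = 2 — OK.
(9) eta + theta = 2; 2 mod 7 = 2 — OK.

No — constraints 2 and 3 are not satisfied.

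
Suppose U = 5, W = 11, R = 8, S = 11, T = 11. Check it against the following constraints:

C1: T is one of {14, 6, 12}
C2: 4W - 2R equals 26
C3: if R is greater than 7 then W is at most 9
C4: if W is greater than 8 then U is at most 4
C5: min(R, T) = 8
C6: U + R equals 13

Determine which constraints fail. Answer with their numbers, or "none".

The assignment fails constraints 1, 2, 3, 4.

C1: T = 11 is not in {14, 6, 12} — violated.
C2: 4W - 2R = 4(11) - 2(8) = 28, not 26 — violated.
C3: R = 8 > 7, so we need W ≤ 9; but W = 11 > 9 — violated.
C4: W = 11 > 8, so we need U ≤ 4; but U = 5 > 4 — violated.
C5: min(8, 11) = 8 — satisfied.
C6: U + R = 5 + 8 = 13 — satisfied.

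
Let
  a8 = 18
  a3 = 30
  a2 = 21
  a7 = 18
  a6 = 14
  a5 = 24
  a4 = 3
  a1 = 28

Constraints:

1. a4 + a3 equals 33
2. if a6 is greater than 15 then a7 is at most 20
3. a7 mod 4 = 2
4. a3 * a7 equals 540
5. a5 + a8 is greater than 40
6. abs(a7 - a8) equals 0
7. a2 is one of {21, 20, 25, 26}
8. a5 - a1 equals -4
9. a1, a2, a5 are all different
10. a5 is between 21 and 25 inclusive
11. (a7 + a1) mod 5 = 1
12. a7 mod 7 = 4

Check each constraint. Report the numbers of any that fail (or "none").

All constraints are satisfied.

1. a4 + a3 = 3 + 30 = 33 — OK.
2. a6 = 14, not > 15; antecedent false, conditional vacuously true — OK.
3. 18 mod 4 = 2 — OK.
4. a3 * a7 = 30 * 18 = 540 — OK.
5. a5 + a8 = 24 + 18 = 42; 42 > 40 — OK.
6. abs(18 - 18) = 0 — OK.
7. a2 = 21 is in {21, 20, 25, 26} — OK.
8. a5 - a1 = 24 - 28 = -4 — OK.
9. values 28, 21, 24 are pairwise distinct — OK.
10. a5 = 24 lies in [21, 25] — OK.
11. a7 + a1 = 46; 46 mod 5 = 1 — OK.
12. 18 mod 7 = 4 — OK.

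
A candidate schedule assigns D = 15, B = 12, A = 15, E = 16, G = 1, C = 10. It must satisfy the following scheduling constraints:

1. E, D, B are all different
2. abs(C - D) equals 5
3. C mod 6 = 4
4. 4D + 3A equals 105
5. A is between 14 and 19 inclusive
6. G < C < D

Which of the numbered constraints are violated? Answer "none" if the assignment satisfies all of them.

1. values 16, 15, 12 are pairwise distinct — holds.
2. abs(10 - 15) = 5 — holds.
3. 10 mod 6 = 4 — holds.
4. 4D + 3A = 4(15) + 3(15) = 105 — holds.
5. A = 15 lies in [14, 19] — holds.
6. values 1 < 10 < 15 — holds.

None — every constraint holds.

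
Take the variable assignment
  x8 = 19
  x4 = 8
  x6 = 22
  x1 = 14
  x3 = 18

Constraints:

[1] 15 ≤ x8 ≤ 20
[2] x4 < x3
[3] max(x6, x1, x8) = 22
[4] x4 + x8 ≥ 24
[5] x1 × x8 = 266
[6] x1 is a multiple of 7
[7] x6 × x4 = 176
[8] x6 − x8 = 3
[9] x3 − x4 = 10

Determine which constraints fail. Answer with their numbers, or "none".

All constraints are satisfied.

[1] x8 = 19 lies in [15, 20] — satisfied.
[2] x4 = 8, x3 = 18; 8 < 18 — satisfied.
[3] max(22, 14, 19) = 22 — satisfied.
[4] x4 + x8 = 8 + 19 = 27; 27 ≥ 24 — satisfied.
[5] x1 × x8 = 14 × 19 = 266 — satisfied.
[6] 14 / 7 = 2, so 7 divides 14 — satisfied.
[7] x6 × x4 = 22 × 8 = 176 — satisfied.
[8] x6 − x8 = 22 − 19 = 3 — satisfied.
[9] x3 − x4 = 18 − 8 = 10 — satisfied.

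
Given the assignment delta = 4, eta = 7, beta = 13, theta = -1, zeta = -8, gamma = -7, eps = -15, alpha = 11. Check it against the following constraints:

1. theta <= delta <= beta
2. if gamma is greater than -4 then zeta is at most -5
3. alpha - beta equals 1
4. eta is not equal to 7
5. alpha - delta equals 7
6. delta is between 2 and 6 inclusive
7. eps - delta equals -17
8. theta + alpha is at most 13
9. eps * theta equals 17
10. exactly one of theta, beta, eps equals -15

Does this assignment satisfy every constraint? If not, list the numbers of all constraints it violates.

1. values -1 <= 4 <= 13  yes
2. gamma = -7, not > -4; antecedent false, conditional vacuously true  yes
3. alpha - beta = 11 - 13 = -2, not 1  no
4. eta = 7, but 7 is required to differ  no
5. alpha - delta = 11 - 4 = 7  yes
6. delta = 4 lies in [2, 6]  yes
7. eps - delta = -15 - 4 = -19, not -17  no
8. theta + alpha = -1 + 11 = 10; 10 ≤ 13  yes
9. eps * theta = -15 * (-1) = 15, not 17  no
10. theta=-1, beta=13, eps=-15; 1 of them equals -15  yes

Constraints 3, 4, 7, and 9 are violated.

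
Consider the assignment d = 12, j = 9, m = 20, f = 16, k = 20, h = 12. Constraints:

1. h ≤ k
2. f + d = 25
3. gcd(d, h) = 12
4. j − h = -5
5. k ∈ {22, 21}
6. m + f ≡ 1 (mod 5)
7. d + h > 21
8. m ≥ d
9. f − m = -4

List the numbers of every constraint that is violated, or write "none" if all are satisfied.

1. h = 12, k = 20; 12 ≤ 20 — OK.
2. f + d = 16 + 12 = 28, not 25 — violated.
3. gcd(12, 12) = 12 — OK.
4. j − h = 9 − 12 = -3, not -5 — violated.
5. k = 20 is not in {22, 21} — violated.
6. m + f = 36; 36 mod 5 = 1 — OK.
7. d + h = 12 + 12 = 24; 24 > 21 — OK.
8. m = 20, d = 12; 20 ≥ 12 — OK.
9. f − m = 16 − 20 = -4 — OK.

Constraints 2, 4, and 5 are violated.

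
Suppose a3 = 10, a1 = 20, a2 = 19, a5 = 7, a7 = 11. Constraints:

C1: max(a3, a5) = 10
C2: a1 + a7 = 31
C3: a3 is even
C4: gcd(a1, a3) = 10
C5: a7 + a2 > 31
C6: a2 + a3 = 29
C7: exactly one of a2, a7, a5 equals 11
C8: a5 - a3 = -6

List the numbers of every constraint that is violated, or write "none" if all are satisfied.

C1: max(10, 7) = 10  ✔
C2: a1 + a7 = 20 + 11 = 31  ✔
C3: a3 = 10 is even  ✔
C4: gcd(20, 10) = 10  ✔
C5: a7 + a2 = 11 + 19 = 30; 30 ≤ 31, bound 31 not met  ✘
C6: a2 + a3 = 19 + 10 = 29  ✔
C7: a2=19, a7=11, a5=7; 1 of them equals 11  ✔
C8: a5 - a3 = 7 - 10 = -3, not -6  ✘

Violated: 5, 8.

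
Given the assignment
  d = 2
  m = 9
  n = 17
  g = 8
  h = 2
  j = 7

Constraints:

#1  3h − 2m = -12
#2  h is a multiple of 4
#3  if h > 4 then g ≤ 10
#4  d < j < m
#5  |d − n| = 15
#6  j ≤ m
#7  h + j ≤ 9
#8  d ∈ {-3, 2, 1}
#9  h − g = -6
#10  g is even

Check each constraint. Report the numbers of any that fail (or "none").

#1 3h − 2m = 3(2) − 2(9) = -12  true
#2 2 = 4×0 + 2, so 4 does not divide 2  false
#3 h = 2, not > 4; antecedent false, conditional vacuously true  true
#4 values 2 < 7 < 9  true
#5 |2 − 17| = 15  true
#6 j = 7, m = 9; 7 ≤ 9  true
#7 h + j = 2 + 7 = 9; 9 ≤ 9  true
#8 d = 2 is in {-3, 2, 1}  true
#9 h − g = 2 − 8 = -6  true
#10 g = 8 is even  true

No — constraint 2 is not satisfied.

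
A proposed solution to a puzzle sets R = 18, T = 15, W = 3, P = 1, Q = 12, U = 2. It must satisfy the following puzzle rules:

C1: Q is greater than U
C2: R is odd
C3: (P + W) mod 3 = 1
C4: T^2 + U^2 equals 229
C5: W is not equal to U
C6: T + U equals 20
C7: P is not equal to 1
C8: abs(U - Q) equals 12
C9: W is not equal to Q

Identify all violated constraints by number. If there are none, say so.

C1: Q = 12, U = 2; 12 > 2 — holds.
C2: R = 18 is even — fails.
C3: P + W = 4; 4 mod 3 = 1 — holds.
C4: T^2 + U^2 = 15^2 + 2^2 = 225 + 4 = 229 — holds.
C5: W = 3, U = 2; distinct — holds.
C6: T + U = 15 + 2 = 17, not 20 — fails.
C7: P = 1, but 1 is required to differ — fails.
C8: abs(2 - 12) = 10, not 12 — fails.
C9: W = 3, Q = 12; distinct — holds.

The assignment fails constraints 2, 6, 7, 8.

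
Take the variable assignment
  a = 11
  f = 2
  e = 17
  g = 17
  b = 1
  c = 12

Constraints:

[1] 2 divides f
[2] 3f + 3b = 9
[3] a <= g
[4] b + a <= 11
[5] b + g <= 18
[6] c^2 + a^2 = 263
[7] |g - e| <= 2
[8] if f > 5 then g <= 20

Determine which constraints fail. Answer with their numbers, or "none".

Violated: 4 and 6.

[1] 2 / 2 = 1, so 2 divides 2 — satisfied.
[2] 3f + 3b = 3(2) + 3(1) = 9 — satisfied.
[3] a = 11, g = 17; 11 ≤ 17 — satisfied.
[4] b + a = 1 + 11 = 12; 12 > 11, bound 11 not met — violated.
[5] b + g = 1 + 17 = 18; 18 ≤ 18 — satisfied.
[6] c^2 + a^2 = 12^2 + 11^2 = 144 + 121 = 265, not 263 — violated.
[7] |17 - 17| = 0; 0 ≤ 2 — satisfied.
[8] f = 2, not > 5; antecedent false, conditional vacuously true — satisfied.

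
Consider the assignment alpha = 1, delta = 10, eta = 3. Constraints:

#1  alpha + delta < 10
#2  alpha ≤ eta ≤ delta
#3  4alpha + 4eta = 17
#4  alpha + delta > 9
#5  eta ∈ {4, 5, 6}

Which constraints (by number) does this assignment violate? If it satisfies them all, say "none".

The assignment fails constraints 1, 3, and 5.

#1 alpha + delta = 1 + 10 = 11; 11 ≥ 10, bound 10 not met — violated.
#2 values 1 ≤ 3 ≤ 10 — OK.
#3 4alpha + 4eta = 4(1) + 4(3) = 16, not 17 — violated.
#4 alpha + delta = 1 + 10 = 11; 11 > 9 — OK.
#5 eta = 3 is not in {4, 5, 6} — violated.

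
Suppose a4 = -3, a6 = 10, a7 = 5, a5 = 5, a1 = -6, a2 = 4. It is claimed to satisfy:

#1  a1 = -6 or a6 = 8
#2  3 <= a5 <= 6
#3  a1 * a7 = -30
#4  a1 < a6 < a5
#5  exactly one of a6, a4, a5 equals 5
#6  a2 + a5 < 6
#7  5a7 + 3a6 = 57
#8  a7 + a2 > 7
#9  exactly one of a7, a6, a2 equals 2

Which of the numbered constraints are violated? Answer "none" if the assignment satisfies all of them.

No — constraints 4, 6, 7, 9 are not satisfied.

#1 a1 = -6 = -6 (first disjunct)  holds
#2 a5 = 5 lies in [3, 6]  holds
#3 a1 * a7 = -6 * 5 = -30  holds
#4 values -6, 10, 5; a6 = 10 is not < a5 = 5  fails
#5 a6=10, a4=-3, a5=5; 1 of them equals 5  holds
#6 a2 + a5 = 4 + 5 = 9; 9 ≥ 6, bound 6 not met  fails
#7 5a7 + 3a6 = 5(5) + 3(10) = 55, not 57  fails
#8 a7 + a2 = 5 + 4 = 9; 9 > 7  holds
#9 a7=5, a6=10, a2=4; 0 of them equal 2, not exactly one  fails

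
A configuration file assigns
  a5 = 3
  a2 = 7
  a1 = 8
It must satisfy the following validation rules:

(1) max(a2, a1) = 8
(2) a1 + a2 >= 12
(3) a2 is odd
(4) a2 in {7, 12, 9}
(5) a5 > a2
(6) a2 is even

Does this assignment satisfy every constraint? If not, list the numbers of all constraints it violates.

Constraints 5, 6 are violated.

(1) max(7, 8) = 8  OK
(2) a1 + a2 = 8 + 7 = 15; 15 ≥ 12  OK
(3) a2 = 7 is odd  OK
(4) a2 = 7 is in {7, 12, 9}  OK
(5) a5 = 3, a2 = 7; 3 ≤ 7 (want >)  FAIL
(6) a2 = 7 is odd  FAIL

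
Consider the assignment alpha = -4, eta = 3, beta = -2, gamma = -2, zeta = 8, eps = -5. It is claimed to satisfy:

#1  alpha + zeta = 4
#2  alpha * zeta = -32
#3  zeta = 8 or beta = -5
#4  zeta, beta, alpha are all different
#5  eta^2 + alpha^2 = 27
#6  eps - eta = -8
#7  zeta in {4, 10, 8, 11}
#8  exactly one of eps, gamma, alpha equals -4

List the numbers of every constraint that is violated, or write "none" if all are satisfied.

Violated: 5.

#1 alpha + zeta = -4 + 8 = 4  yes
#2 alpha * zeta = -4 * 8 = -32  yes
#3 zeta = 8 = 8 (first disjunct)  yes
#4 values 8, -2, -4 are pairwise distinct  yes
#5 eta^2 + alpha^2 = 3^2 + (-4)^2 = 9 + 16 = 25, not 27  no
#6 eps - eta = -5 - 3 = -8  yes
#7 zeta = 8 is in {4, 10, 8, 11}  yes
#8 eps=-5, gamma=-2, alpha=-4; 1 of them equals -4  yes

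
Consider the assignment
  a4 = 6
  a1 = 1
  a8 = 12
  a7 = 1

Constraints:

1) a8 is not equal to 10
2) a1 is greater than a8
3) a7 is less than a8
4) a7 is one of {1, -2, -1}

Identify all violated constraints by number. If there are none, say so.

The assignment fails constraint 2.

1) a8 = 12, and 12 ≠ 10 — holds.
2) a1 = 1, a8 = 12; 1 ≤ 12 (want >) — does not hold.
3) a7 = 1, a8 = 12; 1 < 12 — holds.
4) a7 = 1 is in {1, -2, -1} — holds.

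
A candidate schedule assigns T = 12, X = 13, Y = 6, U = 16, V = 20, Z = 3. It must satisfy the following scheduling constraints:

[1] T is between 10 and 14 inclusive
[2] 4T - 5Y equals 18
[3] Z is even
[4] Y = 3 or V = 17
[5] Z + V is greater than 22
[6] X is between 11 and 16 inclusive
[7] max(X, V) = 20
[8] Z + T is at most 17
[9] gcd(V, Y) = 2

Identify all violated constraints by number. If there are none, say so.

The assignment fails constraints 3, 4.

[1] T = 12 lies in [10, 14]  true
[2] 4T - 5Y = 4(12) - 5(6) = 18  true
[3] Z = 3 is odd  false
[4] Y = 6 ≠ 3 and V = 20 ≠ 17; both disjuncts false  false
[5] Z + V = 3 + 20 = 23; 23 > 22  true
[6] X = 13 lies in [11, 16]  true
[7] max(13, 20) = 20  true
[8] Z + T = 3 + 12 = 15; 15 ≤ 17  true
[9] gcd(20, 6) = 2  true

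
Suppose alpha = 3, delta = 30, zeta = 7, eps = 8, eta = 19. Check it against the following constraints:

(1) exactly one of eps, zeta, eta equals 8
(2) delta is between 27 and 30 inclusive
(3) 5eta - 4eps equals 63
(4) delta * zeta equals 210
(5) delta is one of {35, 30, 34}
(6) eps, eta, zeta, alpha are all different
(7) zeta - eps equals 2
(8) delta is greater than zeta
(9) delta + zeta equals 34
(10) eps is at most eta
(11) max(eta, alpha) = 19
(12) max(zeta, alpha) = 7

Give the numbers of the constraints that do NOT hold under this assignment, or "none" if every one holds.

Violated: 7 and 9.

(1) eps=8, zeta=7, eta=19; 1 of them equals 8 — holds.
(2) delta = 30 lies in [27, 30] — holds.
(3) 5eta - 4eps = 5(19) - 4(8) = 63 — holds.
(4) delta * zeta = 30 * 7 = 210 — holds.
(5) delta = 30 is in {35, 30, 34} — holds.
(6) values 8, 19, 7, 3 are pairwise distinct — holds.
(7) zeta - eps = 7 - 8 = -1, not 2 — does not hold.
(8) delta = 30, zeta = 7; 30 > 7 — holds.
(9) delta + zeta = 30 + 7 = 37, not 34 — does not hold.
(10) eps = 8, eta = 19; 8 ≤ 19 — holds.
(11) max(19, 3) = 19 — holds.
(12) max(7, 3) = 7 — holds.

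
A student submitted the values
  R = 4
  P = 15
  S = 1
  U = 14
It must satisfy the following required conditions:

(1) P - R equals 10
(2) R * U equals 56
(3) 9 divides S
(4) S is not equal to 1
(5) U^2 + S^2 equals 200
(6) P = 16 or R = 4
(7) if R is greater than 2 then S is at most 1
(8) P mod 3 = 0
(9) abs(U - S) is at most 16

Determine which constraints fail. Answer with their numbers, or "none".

(1) P - R = 15 - 4 = 11, not 10  ✘
(2) R * U = 4 * 14 = 56  ✔
(3) 1 = 9*0 + 1, so 9 does not divide 1  ✘
(4) S = 1, but 1 is required to differ  ✘
(5) U^2 + S^2 = 14^2 + 1^2 = 196 + 1 = 197, not 200  ✘
(6) P = 15 ≠ 16, but R = 4 = 4 (second disjunct)  ✔
(7) R = 4 > 2, so we need S ≤ 1; S = 1 ≤ 1  ✔
(8) 15 mod 3 = 0  ✔
(9) abs(14 - 1) = 13; 13 ≤ 16  ✔

No — constraints 1, 3, 4, and 5 are not satisfied.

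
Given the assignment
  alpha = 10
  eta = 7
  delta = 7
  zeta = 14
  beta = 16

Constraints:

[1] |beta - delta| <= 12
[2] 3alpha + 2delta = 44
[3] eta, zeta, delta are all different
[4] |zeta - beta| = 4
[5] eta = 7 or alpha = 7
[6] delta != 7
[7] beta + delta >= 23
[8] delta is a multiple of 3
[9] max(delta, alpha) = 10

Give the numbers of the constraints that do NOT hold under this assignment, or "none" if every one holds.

The assignment fails constraints 3, 4, 6, 8.

[1] |16 - 7| = 9; 9 ≤ 12  OK
[2] 3alpha + 2delta = 3(10) + 2(7) = 44  OK
[3] eta = delta = 7, not all different  FAIL
[4] |14 - 16| = 2, not 4  FAIL
[5] eta = 7 = 7 (first disjunct)  OK
[6] delta = 7, but 7 is required to differ  FAIL
[7] beta + delta = 16 + 7 = 23; 23 ≥ 23  OK
[8] 7 = 3*2 + 1, so 3 does not divide 7  FAIL
[9] max(7, 10) = 10  OK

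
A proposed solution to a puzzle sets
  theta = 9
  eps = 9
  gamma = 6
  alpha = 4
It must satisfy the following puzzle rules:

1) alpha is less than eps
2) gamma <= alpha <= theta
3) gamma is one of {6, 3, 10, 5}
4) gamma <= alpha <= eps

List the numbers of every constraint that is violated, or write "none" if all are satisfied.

1) alpha = 4, eps = 9; 4 < 9 — holds.
2) values 6, 4, 9; gamma = 6 is not <= alpha = 4 — does not hold.
3) gamma = 6 is in {6, 3, 10, 5} — holds.
4) values 6, 4, 9; gamma = 6 is not <= alpha = 4 — does not hold.

Constraints 2 and 4 do not hold.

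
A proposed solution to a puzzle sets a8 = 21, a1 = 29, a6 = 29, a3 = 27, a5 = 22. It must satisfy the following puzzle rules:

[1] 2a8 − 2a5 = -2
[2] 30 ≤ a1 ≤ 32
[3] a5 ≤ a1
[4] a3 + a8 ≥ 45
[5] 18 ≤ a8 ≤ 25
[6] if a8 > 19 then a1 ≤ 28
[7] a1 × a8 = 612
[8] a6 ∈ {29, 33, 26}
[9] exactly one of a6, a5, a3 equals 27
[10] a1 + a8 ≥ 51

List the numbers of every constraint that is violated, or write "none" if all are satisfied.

The assignment fails constraints 2, 6, 7, and 10.

[1] 2a8 − 2a5 = 2(21) − 2(22) = -2 — OK.
[2] a1 = 29 is outside [30, 32] — violated.
[3] a5 = 22, a1 = 29; 22 ≤ 29 — OK.
[4] a3 + a8 = 27 + 21 = 48; 48 ≥ 45 — OK.
[5] a8 = 21 lies in [18, 25] — OK.
[6] a8 = 21 > 19, so we need a1 ≤ 28; but a1 = 29 > 28 — violated.
[7] a1 × a8 = 29 × 21 = 609, not 612 — violated.
[8] a6 = 29 is in {29, 33, 26} — OK.
[9] a6=29, a5=22, a3=27; 1 of them equals 27 — OK.
[10] a1 + a8 = 29 + 21 = 50; 50 < 51, bound 51 not met — violated.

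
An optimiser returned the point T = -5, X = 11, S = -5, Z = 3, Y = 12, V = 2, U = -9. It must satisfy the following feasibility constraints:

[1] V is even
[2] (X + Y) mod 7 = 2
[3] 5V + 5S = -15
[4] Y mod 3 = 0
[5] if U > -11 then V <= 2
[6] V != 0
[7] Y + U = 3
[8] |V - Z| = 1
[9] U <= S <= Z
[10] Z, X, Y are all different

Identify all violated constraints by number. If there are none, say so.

[1] V = 2 is even  yes
[2] X + Y = 23; 23 mod 7 = 2  yes
[3] 5V + 5S = 5(2) + 5(-5) = -15  yes
[4] 12 mod 3 = 0  yes
[5] U = -9 > -11, so we need V ≤ 2; V = 2 ≤ 2  yes
[6] V = 2, and 2 ≠ 0  yes
[7] Y + U = 12 + (-9) = 3  yes
[8] |2 - 3| = 1  yes
[9] values -9 <= -5 <= 3  yes
[10] values 3, 11, 12 are pairwise distinct  yes

None — every constraint holds.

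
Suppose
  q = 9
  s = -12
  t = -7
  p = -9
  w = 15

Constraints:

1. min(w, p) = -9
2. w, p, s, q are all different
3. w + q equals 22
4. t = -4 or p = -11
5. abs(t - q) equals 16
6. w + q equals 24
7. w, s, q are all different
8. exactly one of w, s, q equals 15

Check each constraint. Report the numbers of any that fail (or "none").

1. min(15, -9) = -9 — satisfied.
2. values 15, -9, -12, 9 are pairwise distinct — satisfied.
3. w + q = 15 + 9 = 24, not 22 — violated.
4. t = -7 ≠ -4 and p = -9 ≠ -11; both disjuncts false — violated.
5. abs(-7 - 9) = 16 — satisfied.
6. w + q = 15 + 9 = 24 — satisfied.
7. values 15, -12, 9 are pairwise distinct — satisfied.
8. w=15, s=-12, q=9; 1 of them equals 15 — satisfied.

Constraints 3 and 4 are violated.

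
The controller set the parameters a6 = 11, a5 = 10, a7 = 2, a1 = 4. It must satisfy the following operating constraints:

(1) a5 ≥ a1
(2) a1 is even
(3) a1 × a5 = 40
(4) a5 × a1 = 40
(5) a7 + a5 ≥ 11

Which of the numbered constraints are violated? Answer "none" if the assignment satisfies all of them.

Yes — all constraints hold.

(1) a5 = 10, a1 = 4; 10 ≥ 4 — OK.
(2) a1 = 4 is even — OK.
(3) a1 × a5 = 4 × 10 = 40 — OK.
(4) a5 × a1 = 10 × 4 = 40 — OK.
(5) a7 + a5 = 2 + 10 = 12; 12 ≥ 11 — OK.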